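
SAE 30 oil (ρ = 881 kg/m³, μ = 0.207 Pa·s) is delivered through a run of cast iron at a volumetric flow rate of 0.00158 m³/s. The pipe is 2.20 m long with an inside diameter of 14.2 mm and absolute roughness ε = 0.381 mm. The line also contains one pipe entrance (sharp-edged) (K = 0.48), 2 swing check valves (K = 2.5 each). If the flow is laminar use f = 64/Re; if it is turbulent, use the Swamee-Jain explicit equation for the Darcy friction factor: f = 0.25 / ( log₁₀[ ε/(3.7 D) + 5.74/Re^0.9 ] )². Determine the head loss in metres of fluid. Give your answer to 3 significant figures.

h_f ≈ 111 m

Cross-sectional area A = πD²/4 = π(0.0142)²/4 = 0.0001584 m²; mean velocity V = Q/A = 0.00158/0.0001584 = 9.977 m/s.
Reynolds number Re = ρVD/μ = 881 · 9.977 · 0.0142 / 0.207 = 603.
Re < 2300 → laminar flow, so f = 64/Re = 64/603 = 0.1061 (the turbulent correlation is not needed).
Total minor-loss coefficient ΣK = 1·0.48 + 2·2.5 = 5.48.
ΔP = [f·L/D + ΣK]·(ρV²/2) = [0.1061·2.2/0.0142 + 5.48]·(881·9.977²/2) = [16.44 + 5.48]·4.385e+04 = 9.613e+05 Pa.
Head loss h_f = ΔP/(ρg) = 9.613e+05/(881·9.81) = 111 m.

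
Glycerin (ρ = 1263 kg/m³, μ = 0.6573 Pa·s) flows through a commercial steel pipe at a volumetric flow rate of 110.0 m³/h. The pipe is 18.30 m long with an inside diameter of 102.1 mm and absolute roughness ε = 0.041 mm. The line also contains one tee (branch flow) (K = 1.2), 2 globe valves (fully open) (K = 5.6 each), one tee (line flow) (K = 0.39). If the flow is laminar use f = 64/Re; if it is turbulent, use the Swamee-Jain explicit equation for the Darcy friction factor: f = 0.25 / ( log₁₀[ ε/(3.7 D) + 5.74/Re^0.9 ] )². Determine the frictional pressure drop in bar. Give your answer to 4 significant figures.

ΔP ≈ 2.503 bar

Q = 110.0 m³/h = 110.0/3600 = 0.03056 m³/s.
Cross-sectional area A = πD²/4 = π(0.1021)²/4 = 0.008187 m²; mean velocity V = Q/A = 0.03056/0.008187 = 3.732 m/s.
Reynolds number Re = ρVD/μ = 1263 · 3.732 · 0.1021 / 0.657 = 732.2.
Re < 2300 → laminar flow, so f = 64/Re = 64/732.2 = 0.08741 (the turbulent correlation is not needed).
Total minor-loss coefficient ΣK = 1·1.2 + 2·5.6 + 1·0.39 = 12.8.
ΔP = [f·L/D + ΣK]·(ρV²/2) = [0.08741·18.3/0.1021 + 12.8]·(1263·3.732²/2) = [15.67 + 12.8]·8796 = 2.503e+05 Pa.
ΔP = 2.503e+05 Pa = 2.503 bar.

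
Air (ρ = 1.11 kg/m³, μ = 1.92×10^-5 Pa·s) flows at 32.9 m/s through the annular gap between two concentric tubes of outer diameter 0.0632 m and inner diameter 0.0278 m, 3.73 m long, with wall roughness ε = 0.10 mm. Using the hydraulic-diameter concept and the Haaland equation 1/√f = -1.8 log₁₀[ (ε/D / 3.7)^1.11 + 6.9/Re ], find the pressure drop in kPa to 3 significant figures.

ΔP ≈ 1.74 kPa

Hydraulic diameter D_h = 4A/P = D_o - D_i = 0.0632 - 0.0278 = 0.0354 m.
Re = ρVD_h/μ = 1.11·32.9·0.0354/1.92e-05 = 6.733e+04.
ε/D_h = 0.0001/0.0354 = 0.00282; Haaland gives 1/√f = -1.8 log₁₀[0.000347+0.000102] = 6.026, so f = 0.02754.
ΔP = f(L/D_h)(ρV²/2) = 0.02754·3.73/0.0354·600.7 = 1743 Pa.
ΔP = 1.74 kPa.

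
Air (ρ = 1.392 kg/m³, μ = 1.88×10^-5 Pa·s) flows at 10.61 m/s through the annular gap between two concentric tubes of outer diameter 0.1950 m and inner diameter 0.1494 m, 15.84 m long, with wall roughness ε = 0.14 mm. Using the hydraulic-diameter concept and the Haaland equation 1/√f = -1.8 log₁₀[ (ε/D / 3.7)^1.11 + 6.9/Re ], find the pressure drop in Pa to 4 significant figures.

ΔP ≈ 799.2 Pa

Hydraulic diameter D_h = 4A/P = D_o - D_i = 0.195 - 0.1494 = 0.0456 m.
Re = ρVD_h/μ = 1.392·10.61·0.0456/1.88e-05 = 3.582e+04.
ε/D_h = 0.00014/0.0456 = 0.00307; Haaland gives 1/√f = -1.8 log₁₀[0.00038+0.000193] = 5.836, so f = 0.02937.
ΔP = f(L/D_h)(ρV²/2) = 0.02937·15.84/0.0456·78.35 = 799.2 Pa.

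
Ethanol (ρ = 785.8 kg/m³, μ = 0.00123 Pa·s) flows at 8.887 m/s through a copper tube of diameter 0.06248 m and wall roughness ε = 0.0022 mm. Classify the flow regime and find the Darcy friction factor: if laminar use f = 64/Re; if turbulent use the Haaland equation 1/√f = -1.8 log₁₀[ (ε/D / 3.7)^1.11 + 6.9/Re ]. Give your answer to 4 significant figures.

Re = ρVD/μ = 785.8·8.887·0.06248/0.00123 = 3.547e+05.
Re > 4000 → turbulent. ε/D = 2.2e-06/0.06248 = 3.52e-05; Haaland: 1/√f = -1.8 log₁₀[2.67e-06 + 1.95e-05] = 8.379, so f = 0.01424.

f ≈ 0.01424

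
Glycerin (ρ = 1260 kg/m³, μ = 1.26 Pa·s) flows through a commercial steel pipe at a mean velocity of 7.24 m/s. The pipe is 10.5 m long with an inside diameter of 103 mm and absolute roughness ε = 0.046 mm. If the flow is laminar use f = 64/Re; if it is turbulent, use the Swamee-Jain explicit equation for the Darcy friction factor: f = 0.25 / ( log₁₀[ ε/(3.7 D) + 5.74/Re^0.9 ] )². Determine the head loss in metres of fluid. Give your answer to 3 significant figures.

h_f ≈ 23.4 m

Reynolds number Re = ρVD/μ = 1260 · 7.24 · 0.103 / 1.26 = 745.7.
Re < 2300 → laminar flow, so f = 64/Re = 64/745.7 = 0.08582 (the turbulent correlation is not needed).
Darcy-Weisbach: ΔP = f(L/D)(ρV²/2) = 0.08582·(10.5/0.103)·(1260·7.24²/2) = 0.08582·101.9·3.302e+04 = 2.889e+05 Pa.
Head loss h_f = ΔP/(ρg) = 2.889e+05/(1260·9.81) = 23.4 m.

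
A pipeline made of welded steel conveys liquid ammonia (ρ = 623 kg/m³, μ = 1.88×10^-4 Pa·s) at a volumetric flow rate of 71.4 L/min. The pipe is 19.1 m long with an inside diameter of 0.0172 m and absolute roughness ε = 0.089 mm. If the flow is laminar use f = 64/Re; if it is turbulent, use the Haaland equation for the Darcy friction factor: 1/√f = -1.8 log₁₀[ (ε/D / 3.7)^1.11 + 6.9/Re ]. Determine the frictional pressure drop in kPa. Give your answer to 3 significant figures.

ΔP ≈ 282 kPa

Q = 71.4 L/min = 71.4/60000 = 0.00119 m³/s.
Cross-sectional area A = πD²/4 = π(0.0172)²/4 = 0.0002324 m²; mean velocity V = Q/A = 0.00119/0.0002324 = 5.122 m/s.
Reynolds number Re = ρVD/μ = 623 · 5.122 · 0.0172 / 0.000188 = 2.919e+05.
Re > 4000 → turbulent. Relative roughness ε/D = 8.9e-05/0.0172 = 0.00517. Haaland: 1/√f = -1.8 log₁₀[(0.00517/3.7)^1.11 + 6.9/2.919e+05] = -1.8 log₁₀[0.000679 + 2.36e-05] = 5.676, so f = 0.03104.
Darcy-Weisbach: ΔP = f(L/D)(ρV²/2) = 0.03104·(19.1/0.0172)·(623·5.122²/2) = 0.03104·1110·8171 = 2.816e+05 Pa.
ΔP = 2.816e+05 Pa = 282 kPa.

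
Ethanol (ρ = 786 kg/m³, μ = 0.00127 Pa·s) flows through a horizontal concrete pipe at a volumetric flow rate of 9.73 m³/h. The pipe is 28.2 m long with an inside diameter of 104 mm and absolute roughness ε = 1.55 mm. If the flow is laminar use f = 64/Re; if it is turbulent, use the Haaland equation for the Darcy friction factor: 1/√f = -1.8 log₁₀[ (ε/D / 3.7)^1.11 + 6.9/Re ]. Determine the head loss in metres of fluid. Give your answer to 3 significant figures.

h_f ≈ 0.0641 m

Q = 9.73 m³/h = 9.73/3600 = 0.002703 m³/s.
Cross-sectional area A = πD²/4 = π(0.104)²/4 = 0.008495 m²; mean velocity V = Q/A = 0.002703/0.008495 = 0.3182 m/s.
Reynolds number Re = ρVD/μ = 786 · 0.3182 · 0.104 / 0.00127 = 2.048e+04.
Re > 4000 → turbulent. Relative roughness ε/D = 0.00155/0.104 = 0.0149. Haaland: 1/√f = -1.8 log₁₀[(0.0149/3.7)^1.11 + 6.9/2.048e+04] = -1.8 log₁₀[0.0022 + 0.000337] = 4.673, so f = 0.04579.
Darcy-Weisbach: ΔP = f(L/D)(ρV²/2) = 0.04579·(28.2/0.104)·(786·0.3182²/2) = 0.04579·271.2·39.78 = 493.9 Pa.
Head loss h_f = ΔP/(ρg) = 493.9/(786·9.81) = 0.0641 m.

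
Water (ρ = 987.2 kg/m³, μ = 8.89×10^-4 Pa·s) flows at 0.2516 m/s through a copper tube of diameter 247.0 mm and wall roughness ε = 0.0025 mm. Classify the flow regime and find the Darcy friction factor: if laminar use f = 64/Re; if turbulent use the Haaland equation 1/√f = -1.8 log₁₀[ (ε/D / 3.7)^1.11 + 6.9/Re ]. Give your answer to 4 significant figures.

f ≈ 0.01932

Re = ρVD/μ = 987.2·0.2516·0.247/0.000889 = 6.901e+04.
Re > 4000 → turbulent. ε/D = 2.5e-06/0.247 = 1.01e-05; Haaland: 1/√f = -1.8 log₁₀[6.69e-07 + 0.0001] = 7.195, so f = 0.01932.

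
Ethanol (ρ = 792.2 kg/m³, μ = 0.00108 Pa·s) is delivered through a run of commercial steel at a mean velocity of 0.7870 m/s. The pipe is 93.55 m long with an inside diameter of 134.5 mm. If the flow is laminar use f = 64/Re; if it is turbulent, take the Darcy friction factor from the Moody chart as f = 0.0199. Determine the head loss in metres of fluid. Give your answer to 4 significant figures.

h_f ≈ 0.4369 m

Reynolds number Re = ρVD/μ = 792.2 · 0.787 · 0.1345 / 0.00108 = 7.764e+04.
Re > 4000 → turbulent; use the Moody-chart value f = 0.0199.
Darcy-Weisbach: ΔP = f(L/D)(ρV²/2) = 0.0199·(93.55/0.1345)·(792.2·0.787²/2) = 0.0199·695.5·245.3 = 3396 Pa.
Head loss h_f = ΔP/(ρg) = 3396/(792.2·9.81) = 0.4369 m.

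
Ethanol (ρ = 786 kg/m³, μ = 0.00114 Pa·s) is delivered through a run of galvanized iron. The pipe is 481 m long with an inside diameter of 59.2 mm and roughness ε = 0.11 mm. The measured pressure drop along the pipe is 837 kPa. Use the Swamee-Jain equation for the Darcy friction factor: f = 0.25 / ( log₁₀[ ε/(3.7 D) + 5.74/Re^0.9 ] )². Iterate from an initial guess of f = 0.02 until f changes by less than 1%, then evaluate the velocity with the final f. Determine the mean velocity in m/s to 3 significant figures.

V ≈ 3.27 m/s

Rearranging Darcy-Weisbach: V = √(2·ΔP·D/(f·L·ρ)). With ε/D = 0.00011/0.0592 = 0.00186, iterate starting from f = 0.02:
  f = 0.02 → V = √(2·8.37e+05·0.0592/(0.02·481·786)) = 3.62 m/s; Re = ρVD/μ = 1.478e+05; f → 0.0244
  f = 0.0244 → V = 3.277 m/s; Re = 1.338e+05; f → 0.02453
Converged (Δf/f < 1%). With the final f = 0.02453: V = √(2·8.37e+05·0.0592/(0.02453·481·786)) = 3.269 m/s.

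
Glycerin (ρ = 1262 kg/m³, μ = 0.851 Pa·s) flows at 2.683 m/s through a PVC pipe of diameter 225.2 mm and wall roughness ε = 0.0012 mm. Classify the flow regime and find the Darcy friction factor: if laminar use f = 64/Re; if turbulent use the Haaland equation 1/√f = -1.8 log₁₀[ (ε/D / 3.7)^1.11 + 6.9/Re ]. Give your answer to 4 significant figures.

f ≈ 0.07143

Re = ρVD/μ = 1262·2.683·0.2252/0.851 = 896.
Re < 2300 → laminar, so f = 64/Re = 0.07143 (roughness is irrelevant in laminar flow).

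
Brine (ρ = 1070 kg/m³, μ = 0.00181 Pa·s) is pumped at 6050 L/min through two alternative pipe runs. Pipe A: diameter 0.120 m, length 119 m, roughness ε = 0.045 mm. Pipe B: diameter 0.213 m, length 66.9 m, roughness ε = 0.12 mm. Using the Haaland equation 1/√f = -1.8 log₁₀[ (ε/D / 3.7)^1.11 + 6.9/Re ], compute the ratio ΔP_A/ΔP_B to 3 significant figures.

ΔP_A/ΔP_B ≈ 28.4

Pipe A: V = Q/A = 0.1008/0.01131 = 8.916 m/s; Re = 6.325e+05; ε/D = 0.000375; Haaland → f = 0.01653; ΔP_A = f(L/D)(ρV²/2) = 6.972e+05 Pa.
Pipe B: V = Q/A = 0.1008/0.03563 = 2.83 m/s; Re = 3.563e+05; ε/D = 0.000563; Haaland → f = 0.01825; ΔP_B = f(L/D)(ρV²/2) = 2.456e+04 Pa.
ΔP_A/ΔP_B = 6.972e+05/2.456e+04 = 28.4.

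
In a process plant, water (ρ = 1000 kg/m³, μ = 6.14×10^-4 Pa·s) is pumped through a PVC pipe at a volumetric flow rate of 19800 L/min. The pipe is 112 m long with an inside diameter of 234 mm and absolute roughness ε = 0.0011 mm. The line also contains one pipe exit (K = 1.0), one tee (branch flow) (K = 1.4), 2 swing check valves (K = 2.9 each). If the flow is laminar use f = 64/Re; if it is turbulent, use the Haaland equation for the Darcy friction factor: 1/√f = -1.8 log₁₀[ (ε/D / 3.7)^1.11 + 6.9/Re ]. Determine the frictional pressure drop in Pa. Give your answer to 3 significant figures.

ΔP ≈ 381000 Pa

Q = 19800 L/min = 19800/60000 = 0.33 m³/s.
Cross-sectional area A = πD²/4 = π(0.234)²/4 = 0.04301 m²; mean velocity V = Q/A = 0.33/0.04301 = 7.673 m/s.
Reynolds number Re = ρVD/μ = 1000 · 7.673 · 0.234 / 0.000614 = 2.924e+06.
Re > 4000 → turbulent. Relative roughness ε/D = 1.1e-06/0.234 = 4.7e-06. Haaland: 1/√f = -1.8 log₁₀[(4.7e-06/3.7)^1.11 + 6.9/2.924e+06] = -1.8 log₁₀[2.85e-07 + 2.36e-06] = 10.04, so f = 0.009921.
Total minor-loss coefficient ΣK = 1·1 + 1·1.4 + 2·2.9 = 8.2.
ΔP = [f·L/D + ΣK]·(ρV²/2) = [0.009921·112/0.234 + 8.2]·(1000·7.673²/2) = [4.749 + 8.2]·2.944e+04 = 3.812e+05 Pa.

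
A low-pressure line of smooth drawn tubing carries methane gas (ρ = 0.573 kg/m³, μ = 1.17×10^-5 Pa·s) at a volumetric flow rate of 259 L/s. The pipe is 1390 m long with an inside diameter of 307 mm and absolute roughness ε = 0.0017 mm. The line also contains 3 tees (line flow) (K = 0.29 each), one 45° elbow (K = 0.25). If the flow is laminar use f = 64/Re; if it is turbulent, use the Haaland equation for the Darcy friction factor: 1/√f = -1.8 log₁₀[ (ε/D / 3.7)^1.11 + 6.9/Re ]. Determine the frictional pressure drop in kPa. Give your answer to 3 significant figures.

ΔP ≈ 0.329 kPa

Q = 259 L/s = 259/1000 = 0.259 m³/s.
Cross-sectional area A = πD²/4 = π(0.307)²/4 = 0.07402 m²; mean velocity V = Q/A = 0.259/0.07402 = 3.499 m/s.
Reynolds number Re = ρVD/μ = 0.573 · 3.499 · 0.307 / 1.17e-05 = 5.261e+04.
Re > 4000 → turbulent. Relative roughness ε/D = 1.7e-06/0.307 = 5.54e-06. Haaland: 1/√f = -1.8 log₁₀[(5.54e-06/3.7)^1.11 + 6.9/5.261e+04] = -1.8 log₁₀[3.42e-07 + 0.000131] = 6.986, so f = 0.02049.
Total minor-loss coefficient ΣK = 3·0.29 + 1·0.25 = 1.12.
ΔP = [f·L/D + ΣK]·(ρV²/2) = [0.02049·1390/0.307 + 1.12]·(0.573·3.499²/2) = [92.77 + 1.12]·3.507 = 329.3 Pa.
ΔP = 329.3 Pa = 0.329 kPa.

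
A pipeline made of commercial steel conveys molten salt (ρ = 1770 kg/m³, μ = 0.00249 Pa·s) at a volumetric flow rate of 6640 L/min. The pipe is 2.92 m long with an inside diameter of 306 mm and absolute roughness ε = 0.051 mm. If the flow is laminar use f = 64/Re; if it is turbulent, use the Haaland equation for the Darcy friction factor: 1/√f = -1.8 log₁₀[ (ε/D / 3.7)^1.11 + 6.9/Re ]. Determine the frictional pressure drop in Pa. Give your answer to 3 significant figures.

ΔP ≈ 299 Pa

Q = 6640 L/min = 6640/60000 = 0.1107 m³/s.
Cross-sectional area A = πD²/4 = π(0.306)²/4 = 0.07354 m²; mean velocity V = Q/A = 0.1107/0.07354 = 1.505 m/s.
Reynolds number Re = ρVD/μ = 1770 · 1.505 · 0.306 / 0.00249 = 3.273e+05.
Re > 4000 → turbulent. Relative roughness ε/D = 5.1e-05/0.306 = 0.000167. Haaland: 1/√f = -1.8 log₁₀[(0.000167/3.7)^1.11 + 6.9/3.273e+05] = -1.8 log₁₀[1.5e-05 + 2.11e-05] = 7.997, so f = 0.01564.
Darcy-Weisbach: ΔP = f(L/D)(ρV²/2) = 0.01564·(2.92/0.306)·(1770·1.505²/2) = 0.01564·9.542·2004 = 299 Pa.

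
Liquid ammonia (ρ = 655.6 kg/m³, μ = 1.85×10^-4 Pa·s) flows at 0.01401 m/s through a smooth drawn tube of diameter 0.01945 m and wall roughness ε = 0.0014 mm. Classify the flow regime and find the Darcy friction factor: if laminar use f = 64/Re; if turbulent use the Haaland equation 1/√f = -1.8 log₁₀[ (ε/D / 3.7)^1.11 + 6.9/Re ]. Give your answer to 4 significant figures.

f ≈ 0.06628

Re = ρVD/μ = 655.6·0.01401·0.01945/0.000185 = 965.7.
Re < 2300 → laminar, so f = 64/Re = 0.06628 (roughness is irrelevant in laminar flow).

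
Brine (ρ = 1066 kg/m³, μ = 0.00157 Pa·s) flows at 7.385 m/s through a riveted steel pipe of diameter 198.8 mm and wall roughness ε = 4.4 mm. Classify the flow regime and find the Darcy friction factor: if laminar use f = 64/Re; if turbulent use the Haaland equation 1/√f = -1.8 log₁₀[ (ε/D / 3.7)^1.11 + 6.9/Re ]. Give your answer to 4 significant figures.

f ≈ 0.05072

Re = ρVD/μ = 1066·7.385·0.1988/0.00157 = 9.968e+05.
Re > 4000 → turbulent. ε/D = 0.0044/0.1988 = 0.0221; Haaland: 1/√f = -1.8 log₁₀[0.00341 + 6.92e-06] = 4.44, so f = 0.05072.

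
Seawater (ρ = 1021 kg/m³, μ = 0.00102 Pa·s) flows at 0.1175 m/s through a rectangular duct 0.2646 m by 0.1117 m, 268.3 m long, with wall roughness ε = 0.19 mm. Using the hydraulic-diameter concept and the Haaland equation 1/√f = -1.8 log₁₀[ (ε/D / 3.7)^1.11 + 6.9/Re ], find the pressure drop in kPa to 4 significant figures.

ΔP ≈ 0.3425 kPa

Hydraulic diameter D_h = 4A/P = 4·(0.2646·0.1117)/(2·(0.2646+0.1117)) = 0.1182/0.7526 = 0.1571 m.
Re = ρVD_h/μ = 1021·0.1175·0.1571/0.00102 = 1.848e+04.
ε/D_h = 0.00019/0.1571 = 0.00121; Haaland gives 1/√f = -1.8 log₁₀[0.000135+0.000373] = 5.928, so f = 0.02845.
ΔP = f(L/D_h)(ρV²/2) = 0.02845·268.3/0.1571·7.048 = 342.5 Pa.
ΔP = 0.3425 kPa.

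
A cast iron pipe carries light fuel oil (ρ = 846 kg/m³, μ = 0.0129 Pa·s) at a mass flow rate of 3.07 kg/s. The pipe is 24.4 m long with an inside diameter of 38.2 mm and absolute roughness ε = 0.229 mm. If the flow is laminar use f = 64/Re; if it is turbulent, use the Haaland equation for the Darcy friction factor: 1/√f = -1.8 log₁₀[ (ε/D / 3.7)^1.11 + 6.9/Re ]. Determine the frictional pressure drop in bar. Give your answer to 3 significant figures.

ΔP ≈ 1.08 bar

A = πD²/4 = π(0.0382)²/4 = 0.001146 m²; mean velocity V = ṁ/(ρA) = 3.07/(846 · 0.001146) = 3.166 m/s.
Reynolds number Re = ρVD/μ = 846 · 3.166 · 0.0382 / 0.0129 = 7932.
Re > 4000 → turbulent. Relative roughness ε/D = 0.000229/0.0382 = 0.00599. Haaland: 1/√f = -1.8 log₁₀[(0.00599/3.7)^1.11 + 6.9/7932] = -1.8 log₁₀[0.000799 + 0.00087] = 5, so f = 0.04001.
Darcy-Weisbach: ΔP = f(L/D)(ρV²/2) = 0.04001·(24.4/0.0382)·(846·3.166²/2) = 0.04001·638.7·4241 = 1.084e+05 Pa.
ΔP = 1.084e+05 Pa = 1.08 bar.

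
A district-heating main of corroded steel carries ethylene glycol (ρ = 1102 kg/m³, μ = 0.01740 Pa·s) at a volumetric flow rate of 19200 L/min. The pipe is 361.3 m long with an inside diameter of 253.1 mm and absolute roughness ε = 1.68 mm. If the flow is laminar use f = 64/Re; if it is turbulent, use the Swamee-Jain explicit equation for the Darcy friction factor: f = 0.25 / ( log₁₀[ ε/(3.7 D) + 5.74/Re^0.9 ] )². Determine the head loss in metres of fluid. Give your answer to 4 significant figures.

h_f ≈ 100.6 m

Q = 19200 L/min = 19200/60000 = 0.32 m³/s.
Cross-sectional area A = πD²/4 = π(0.2531)²/4 = 0.05031 m²; mean velocity V = Q/A = 0.32/0.05031 = 6.36 m/s.
Reynolds number Re = ρVD/μ = 1102 · 6.36 · 0.2531 / 0.0174 = 1.02e+05.
Re > 4000 → turbulent. Relative roughness ε/D = 0.00168/0.2531 = 0.00664. Swamee-Jain: f = 0.25/(log₁₀[0.00664/3.7 + 5.74/1.02e+05^0.9])² = 0.25/(log₁₀[0.00179 + 0.000178])² = 0.25/(-2.705)² = 0.03417.
Darcy-Weisbach: ΔP = f(L/D)(ρV²/2) = 0.03417·(361.3/0.2531)·(1102·6.36²/2) = 0.03417·1427·2.229e+04 = 1.087e+06 Pa.
Head loss h_f = ΔP/(ρg) = 1.087e+06/(1102·9.81) = 100.6 m.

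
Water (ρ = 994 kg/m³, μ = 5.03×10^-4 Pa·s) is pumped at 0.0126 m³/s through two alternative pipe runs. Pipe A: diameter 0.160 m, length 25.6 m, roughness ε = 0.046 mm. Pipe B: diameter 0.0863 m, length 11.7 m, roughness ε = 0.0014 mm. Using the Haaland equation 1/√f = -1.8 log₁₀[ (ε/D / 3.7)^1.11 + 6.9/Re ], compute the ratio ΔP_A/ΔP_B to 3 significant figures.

Pipe A: V = Q/A = 0.0126/0.02011 = 0.6267 m/s; Re = 1.981e+05; ε/D = 0.000287; Haaland → f = 0.01745; ΔP_A = f(L/D)(ρV²/2) = 544.9 Pa.
Pipe B: V = Q/A = 0.0126/0.005849 = 2.154 m/s; Re = 3.674e+05; ε/D = 1.62e-05; Haaland → f = 0.01397; ΔP_B = f(L/D)(ρV²/2) = 4367 Pa.
ΔP_A/ΔP_B = 544.9/4367 = 0.125.

ΔP_A/ΔP_B ≈ 0.125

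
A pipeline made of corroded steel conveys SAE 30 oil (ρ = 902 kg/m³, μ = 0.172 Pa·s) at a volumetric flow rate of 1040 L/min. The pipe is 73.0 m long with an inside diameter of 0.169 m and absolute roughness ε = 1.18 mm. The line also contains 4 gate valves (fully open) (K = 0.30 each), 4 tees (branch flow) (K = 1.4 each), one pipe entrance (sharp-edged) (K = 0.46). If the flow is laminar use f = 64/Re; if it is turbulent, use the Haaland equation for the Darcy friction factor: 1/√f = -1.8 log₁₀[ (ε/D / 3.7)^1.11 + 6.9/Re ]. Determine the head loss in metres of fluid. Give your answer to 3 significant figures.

Q = 1040 L/min = 1040/60000 = 0.01733 m³/s.
Cross-sectional area A = πD²/4 = π(0.169)²/4 = 0.02243 m²; mean velocity V = Q/A = 0.01733/0.02243 = 0.7727 m/s.
Reynolds number Re = ρVD/μ = 902 · 0.7727 · 0.169 / 0.172 = 684.8.
Re < 2300 → laminar flow, so f = 64/Re = 64/684.8 = 0.09345 (the turbulent correlation is not needed).
Total minor-loss coefficient ΣK = 4·0.3 + 4·1.4 + 1·0.46 = 7.26.
ΔP = [f·L/D + ΣK]·(ρV²/2) = [0.09345·73/0.169 + 7.26]·(902·0.7727²/2) = [40.37 + 7.26]·269.3 = 1.283e+04 Pa.
Head loss h_f = ΔP/(ρg) = 1.283e+04/(902·9.81) = 1.45 m.

h_f ≈ 1.45 m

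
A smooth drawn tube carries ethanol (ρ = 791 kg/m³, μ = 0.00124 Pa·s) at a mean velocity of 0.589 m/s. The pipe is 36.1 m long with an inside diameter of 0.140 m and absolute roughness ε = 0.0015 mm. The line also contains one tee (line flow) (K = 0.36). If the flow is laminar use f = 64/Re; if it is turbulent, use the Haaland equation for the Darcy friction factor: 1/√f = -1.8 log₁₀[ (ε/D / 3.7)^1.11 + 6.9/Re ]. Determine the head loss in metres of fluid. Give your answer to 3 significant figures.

Reynolds number Re = ρVD/μ = 791 · 0.589 · 0.14 / 0.00124 = 5.26e+04.
Re > 4000 → turbulent. Relative roughness ε/D = 1.5e-06/0.14 = 1.07e-05. Haaland: 1/√f = -1.8 log₁₀[(1.07e-05/3.7)^1.11 + 6.9/5.26e+04] = -1.8 log₁₀[7.12e-07 + 0.000131] = 6.984, so f = 0.0205.
Total minor-loss coefficient ΣK = 1·0.36 = 0.36.
ΔP = [f·L/D + ΣK]·(ρV²/2) = [0.0205·36.1/0.14 + 0.36]·(791·0.589²/2) = [5.287 + 0.36]·137.2 = 774.8 Pa.
Head loss h_f = ΔP/(ρg) = 774.8/(791·9.81) = 0.0999 m.

h_f ≈ 0.0999 m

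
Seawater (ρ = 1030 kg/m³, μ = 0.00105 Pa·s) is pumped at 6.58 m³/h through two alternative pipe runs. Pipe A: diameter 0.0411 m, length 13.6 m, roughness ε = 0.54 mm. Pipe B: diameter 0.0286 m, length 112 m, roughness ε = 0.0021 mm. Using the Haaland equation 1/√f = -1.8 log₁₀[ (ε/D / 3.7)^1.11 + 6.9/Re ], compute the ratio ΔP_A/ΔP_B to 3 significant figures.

ΔP_A/ΔP_B ≈ 0.0445

Pipe A: V = Q/A = 0.001828/0.001327 = 1.378 m/s; Re = 5.554e+04; ε/D = 0.0131; Haaland → f = 0.0426; ΔP_A = f(L/D)(ρV²/2) = 1.378e+04 Pa.
Pipe B: V = Q/A = 0.001828/0.0006424 = 2.845 m/s; Re = 7.982e+04; ε/D = 7.34e-05; Haaland → f = 0.01897; ΔP_B = f(L/D)(ρV²/2) = 3.096e+05 Pa.
ΔP_A/ΔP_B = 1.378e+04/3.096e+05 = 0.0445.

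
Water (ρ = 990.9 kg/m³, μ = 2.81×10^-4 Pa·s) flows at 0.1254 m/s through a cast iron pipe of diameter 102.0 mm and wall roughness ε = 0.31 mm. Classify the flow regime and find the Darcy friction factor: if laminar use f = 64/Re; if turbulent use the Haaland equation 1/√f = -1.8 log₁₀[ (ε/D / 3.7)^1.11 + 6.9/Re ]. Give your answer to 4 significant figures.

Re = ρVD/μ = 990.9·0.1254·0.102/0.000281 = 4.51e+04.
Re > 4000 → turbulent. ε/D = 0.00031/0.102 = 0.00304; Haaland: 1/√f = -1.8 log₁₀[0.000376 + 0.000153] = 5.898, so f = 0.02875.

f ≈ 0.02875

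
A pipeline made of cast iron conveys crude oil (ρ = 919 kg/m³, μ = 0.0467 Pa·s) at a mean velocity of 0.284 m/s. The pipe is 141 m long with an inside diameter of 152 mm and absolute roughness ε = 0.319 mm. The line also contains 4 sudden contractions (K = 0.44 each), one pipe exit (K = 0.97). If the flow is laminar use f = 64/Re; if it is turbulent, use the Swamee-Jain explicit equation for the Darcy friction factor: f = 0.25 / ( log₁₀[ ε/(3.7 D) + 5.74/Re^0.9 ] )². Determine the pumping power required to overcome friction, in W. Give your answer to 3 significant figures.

Reynolds number Re = ρVD/μ = 919 · 0.284 · 0.152 / 0.0467 = 849.5.
Re < 2300 → laminar flow, so f = 64/Re = 64/849.5 = 0.07534 (the turbulent correlation is not needed).
Total minor-loss coefficient ΣK = 4·0.44 + 1·0.97 = 2.73.
ΔP = [f·L/D + ΣK]·(ρV²/2) = [0.07534·141/0.152 + 2.73]·(919·0.284²/2) = [69.89 + 2.73]·37.06 = 2691 Pa.
Q = V·A = 0.284·0.01815 = 0.005153 m³/s.
Pumping power P = QΔP = 0.005153·2691 = 13.87 W = 13.9 W.

P ≈ 13.9 W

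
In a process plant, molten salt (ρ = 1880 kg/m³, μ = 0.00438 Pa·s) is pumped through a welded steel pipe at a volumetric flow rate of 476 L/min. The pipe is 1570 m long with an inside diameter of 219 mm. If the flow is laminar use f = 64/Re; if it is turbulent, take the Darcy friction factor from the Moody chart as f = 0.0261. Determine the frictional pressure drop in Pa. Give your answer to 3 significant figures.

ΔP ≈ 7800 Pa

Q = 476 L/min = 476/60000 = 0.007933 m³/s.
Cross-sectional area A = πD²/4 = π(0.219)²/4 = 0.03767 m²; mean velocity V = Q/A = 0.007933/0.03767 = 0.2106 m/s.
Reynolds number Re = ρVD/μ = 1880 · 0.2106 · 0.219 / 0.00438 = 1.98e+04.
Re > 4000 → turbulent; use the Moody-chart value f = 0.0261.
Darcy-Weisbach: ΔP = f(L/D)(ρV²/2) = 0.0261·(1570/0.219)·(1880·0.2106²/2) = 0.0261·7169·41.69 = 7802 Pa.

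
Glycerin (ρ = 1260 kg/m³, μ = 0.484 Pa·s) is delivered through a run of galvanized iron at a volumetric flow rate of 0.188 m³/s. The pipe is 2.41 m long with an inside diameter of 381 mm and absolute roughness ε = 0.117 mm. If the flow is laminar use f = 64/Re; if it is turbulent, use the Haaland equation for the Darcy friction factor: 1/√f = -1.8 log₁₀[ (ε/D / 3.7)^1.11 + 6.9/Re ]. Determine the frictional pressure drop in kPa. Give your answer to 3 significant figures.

Cross-sectional area A = πD²/4 = π(0.381)²/4 = 0.114 m²; mean velocity V = Q/A = 0.188/0.114 = 1.649 m/s.
Reynolds number Re = ρVD/μ = 1260 · 1.649 · 0.381 / 0.484 = 1636.
Re < 2300 → laminar flow, so f = 64/Re = 64/1636 = 0.03913 (the turbulent correlation is not needed).
Darcy-Weisbach: ΔP = f(L/D)(ρV²/2) = 0.03913·(2.41/0.381)·(1260·1.649²/2) = 0.03913·6.325·1713 = 424 Pa.
ΔP = 424 Pa = 0.424 kPa.

ΔP ≈ 0.424 kPa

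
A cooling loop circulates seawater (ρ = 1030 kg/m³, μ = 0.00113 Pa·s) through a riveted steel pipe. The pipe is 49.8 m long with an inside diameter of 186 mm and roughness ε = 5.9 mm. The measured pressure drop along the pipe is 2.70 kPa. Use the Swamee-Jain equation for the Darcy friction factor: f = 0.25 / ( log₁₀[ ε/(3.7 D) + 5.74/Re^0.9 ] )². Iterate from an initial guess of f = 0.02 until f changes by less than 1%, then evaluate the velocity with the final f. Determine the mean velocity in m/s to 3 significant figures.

Rearranging Darcy-Weisbach: V = √(2·ΔP·D/(f·L·ρ)). With ε/D = 0.0059/0.186 = 0.0317, iterate starting from f = 0.02:
  f = 0.02 → V = √(2·2700·0.186/(0.02·49.8·1030)) = 0.9895 m/s; Re = ρVD/μ = 1.678e+05; f → 0.05885
  f = 0.05885 → V = 0.5768 m/s; Re = 9.78e+04; f → 0.05905
Converged (Δf/f < 1%). With the final f = 0.05905: V = √(2·2700·0.186/(0.05905·49.8·1030)) = 0.5758 m/s.

V ≈ 0.576 m/s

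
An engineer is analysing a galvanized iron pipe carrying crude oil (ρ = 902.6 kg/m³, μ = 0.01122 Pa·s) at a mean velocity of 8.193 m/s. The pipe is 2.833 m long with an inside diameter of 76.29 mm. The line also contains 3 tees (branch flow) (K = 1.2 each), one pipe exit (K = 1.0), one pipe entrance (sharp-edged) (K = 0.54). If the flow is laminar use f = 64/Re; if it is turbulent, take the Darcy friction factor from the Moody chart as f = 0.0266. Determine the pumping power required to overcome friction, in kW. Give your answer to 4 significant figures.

P ≈ 6.952 kW

Reynolds number Re = ρVD/μ = 902.6 · 8.193 · 0.07629 / 0.0112 = 5.028e+04.
Re > 4000 → turbulent; use the Moody-chart value f = 0.0266.
Total minor-loss coefficient ΣK = 3·1.2 + 1·1 + 1·0.54 = 5.14.
ΔP = [f·L/D + ΣK]·(ρV²/2) = [0.0266·2.833/0.07629 + 5.14]·(902.6·8.193²/2) = [0.9878 + 5.14]·3.029e+04 = 1.856e+05 Pa.
Q = V·A = 8.193·0.004571 = 0.03745 m³/s.
Pumping power P = QΔP = 0.03745·1.856e+05 = 6952.2 W = 6.952 kW.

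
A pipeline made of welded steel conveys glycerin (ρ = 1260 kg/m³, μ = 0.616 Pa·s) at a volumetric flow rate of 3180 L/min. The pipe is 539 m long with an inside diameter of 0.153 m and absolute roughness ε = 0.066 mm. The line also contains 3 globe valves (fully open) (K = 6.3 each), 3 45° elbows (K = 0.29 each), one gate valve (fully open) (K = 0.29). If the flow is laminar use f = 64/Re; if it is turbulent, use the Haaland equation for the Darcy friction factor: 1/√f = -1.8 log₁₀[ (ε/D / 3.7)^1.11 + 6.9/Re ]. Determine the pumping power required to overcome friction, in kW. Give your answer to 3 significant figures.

Q = 3180 L/min = 3180/60000 = 0.053 m³/s.
Cross-sectional area A = πD²/4 = π(0.153)²/4 = 0.01839 m²; mean velocity V = Q/A = 0.053/0.01839 = 2.883 m/s.
Reynolds number Re = ρVD/μ = 1260 · 2.883 · 0.153 / 0.616 = 902.2.
Re < 2300 → laminar flow, so f = 64/Re = 64/902.2 = 0.07094 (the turbulent correlation is not needed).
Total minor-loss coefficient ΣK = 3·6.3 + 3·0.29 + 1·0.29 = 20.1.
ΔP = [f·L/D + ΣK]·(ρV²/2) = [0.07094·539/0.153 + 20.1]·(1260·2.883²/2) = [249.9 + 20.1]·5235 = 1.413e+06 Pa.
Pumping power P = QΔP = 0.053·1.413e+06 = 74910 W = 74.9 kW.

P ≈ 74.9 kW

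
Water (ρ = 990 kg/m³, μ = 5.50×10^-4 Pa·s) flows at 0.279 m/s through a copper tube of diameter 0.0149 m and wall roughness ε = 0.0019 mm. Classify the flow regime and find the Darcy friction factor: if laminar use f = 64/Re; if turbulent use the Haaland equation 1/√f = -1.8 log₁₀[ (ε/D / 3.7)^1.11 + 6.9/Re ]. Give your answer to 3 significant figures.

f ≈ 0.0336

Re = ρVD/μ = 990·0.279·0.0149/0.00055 = 7483.
Re > 4000 → turbulent. ε/D = 1.9e-06/0.0149 = 0.000128; Haaland: 1/√f = -1.8 log₁₀[1.11e-05 + 0.000922] = 5.454, so f = 0.03362.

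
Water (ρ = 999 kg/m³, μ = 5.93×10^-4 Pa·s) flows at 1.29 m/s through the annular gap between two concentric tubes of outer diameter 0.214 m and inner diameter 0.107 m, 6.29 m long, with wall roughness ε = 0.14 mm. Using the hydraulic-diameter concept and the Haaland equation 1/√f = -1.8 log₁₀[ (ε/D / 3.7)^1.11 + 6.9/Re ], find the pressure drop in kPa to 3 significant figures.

ΔP ≈ 1.07 kPa

Hydraulic diameter D_h = 4A/P = D_o - D_i = 0.214 - 0.107 = 0.107 m.
Re = ρVD_h/μ = 999·1.29·0.107/0.000593 = 2.325e+05.
ε/D_h = 0.00014/0.107 = 0.00131; Haaland gives 1/√f = -1.8 log₁₀[0.000148+2.97e-05] = 6.753, so f = 0.02193.
ΔP = f(L/D_h)(ρV²/2) = 0.02193·6.29/0.107·831.2 = 1072 Pa.
ΔP = 1.07 kPa.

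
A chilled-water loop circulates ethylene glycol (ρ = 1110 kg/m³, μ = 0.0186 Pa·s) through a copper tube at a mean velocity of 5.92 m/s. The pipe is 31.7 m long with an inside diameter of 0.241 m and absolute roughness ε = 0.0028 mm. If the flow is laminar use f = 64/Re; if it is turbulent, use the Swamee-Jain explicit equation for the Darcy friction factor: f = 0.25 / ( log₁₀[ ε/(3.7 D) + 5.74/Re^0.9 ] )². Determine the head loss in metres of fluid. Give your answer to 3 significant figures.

Reynolds number Re = ρVD/μ = 1110 · 5.92 · 0.241 / 0.0186 = 8.514e+04.
Re > 4000 → turbulent. Relative roughness ε/D = 2.8e-06/0.241 = 1.16e-05. Swamee-Jain: f = 0.25/(log₁₀[1.16e-05/3.7 + 5.74/8.514e+04^0.9])² = 0.25/(log₁₀[3.14e-06 + 0.00021])² = 0.25/(-3.672)² = 0.01854.
Darcy-Weisbach: ΔP = f(L/D)(ρV²/2) = 0.01854·(31.7/0.241)·(1110·5.92²/2) = 0.01854·131.5·1.945e+04 = 4.744e+04 Pa.
Head loss h_f = ΔP/(ρg) = 4.744e+04/(1110·9.81) = 4.36 m.

h_f ≈ 4.36 m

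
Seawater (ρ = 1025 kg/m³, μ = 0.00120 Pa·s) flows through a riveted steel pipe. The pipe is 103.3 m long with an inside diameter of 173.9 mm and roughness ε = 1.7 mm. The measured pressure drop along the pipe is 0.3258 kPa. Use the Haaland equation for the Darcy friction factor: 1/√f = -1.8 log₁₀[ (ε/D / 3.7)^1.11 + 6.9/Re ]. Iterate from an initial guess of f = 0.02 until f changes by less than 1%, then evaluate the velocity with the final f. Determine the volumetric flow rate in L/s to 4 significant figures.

Rearranging Darcy-Weisbach: V = √(2·ΔP·D/(f·L·ρ)). With ε/D = 0.0017/0.1739 = 0.00978, iterate starting from f = 0.02:
  f = 0.02 → V = √(2·325.8·0.1739/(0.02·103.3·1025)) = 0.2313 m/s; Re = ρVD/μ = 3.436e+04; f → 0.0393
  f = 0.0393 → V = 0.165 m/s; Re = 2.451e+04; f → 0.03991
  f = 0.03991 → V = 0.1637 m/s; Re = 2.432e+04; f → 0.03993
Converged (Δf/f < 1%). With the final f = 0.03993: V = √(2·325.8·0.1739/(0.03993·103.3·1025)) = 0.1637 m/s.
Q = V·A = 0.1637·(π/4·0.1739²) = 0.003888 m³/s = 3.888 L/s.

Q ≈ 3.888 L/s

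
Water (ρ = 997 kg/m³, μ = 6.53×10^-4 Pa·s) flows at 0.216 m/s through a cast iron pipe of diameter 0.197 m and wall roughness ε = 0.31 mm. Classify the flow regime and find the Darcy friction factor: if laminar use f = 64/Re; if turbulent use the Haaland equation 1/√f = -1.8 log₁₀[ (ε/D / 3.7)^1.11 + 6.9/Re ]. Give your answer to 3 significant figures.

Re = ρVD/μ = 997·0.216·0.197/0.000653 = 6.497e+04.
Re > 4000 → turbulent. ε/D = 0.00031/0.197 = 0.00157; Haaland: 1/√f = -1.8 log₁₀[0.000181 + 0.000106] = 6.375, so f = 0.02461.

f ≈ 0.0246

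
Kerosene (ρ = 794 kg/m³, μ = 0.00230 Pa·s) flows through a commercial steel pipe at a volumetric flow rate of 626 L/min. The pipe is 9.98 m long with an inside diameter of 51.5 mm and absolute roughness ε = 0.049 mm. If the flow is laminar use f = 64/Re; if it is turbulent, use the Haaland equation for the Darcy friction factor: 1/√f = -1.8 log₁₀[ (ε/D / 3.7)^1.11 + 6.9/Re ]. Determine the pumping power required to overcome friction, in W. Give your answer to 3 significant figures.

P ≈ 444 W

Q = 626 L/min = 626/60000 = 0.01043 m³/s.
Cross-sectional area A = πD²/4 = π(0.0515)²/4 = 0.002083 m²; mean velocity V = Q/A = 0.01043/0.002083 = 5.009 m/s.
Reynolds number Re = ρVD/μ = 794 · 5.009 · 0.0515 / 0.0023 = 8.905e+04.
Re > 4000 → turbulent. Relative roughness ε/D = 4.9e-05/0.0515 = 0.000951. Haaland: 1/√f = -1.8 log₁₀[(0.000951/3.7)^1.11 + 6.9/8.905e+04] = -1.8 log₁₀[0.000104 + 7.75e-05] = 6.736, so f = 0.02204.
Darcy-Weisbach: ΔP = f(L/D)(ρV²/2) = 0.02204·(9.98/0.0515)·(794·5.009²/2) = 0.02204·193.8·9959 = 4.254e+04 Pa.
Pumping power P = QΔP = 0.01043·4.254e+04 = 443.8 W = 444 W.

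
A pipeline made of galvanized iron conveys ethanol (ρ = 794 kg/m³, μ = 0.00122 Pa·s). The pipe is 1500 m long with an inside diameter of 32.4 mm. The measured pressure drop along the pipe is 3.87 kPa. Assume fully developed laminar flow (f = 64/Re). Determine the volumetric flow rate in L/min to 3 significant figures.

Q ≈ 3.43 L/min

For laminar flow, f = 64/Re with Re = ρVD/μ, so Darcy-Weisbach reduces to ΔP = 32μLV/D². Solving for V: V = ΔP·D²/(32μL) = 3870·(0.0324)²/(32·0.00122·1500) = 0.06937 m/s.
Check: Re = ρVD/μ = 794·0.06937·0.0324/0.00122 = 1463 < 2300, so the laminar assumption holds.
Q = V·A = 0.06937·(π/4·0.0324²) = 5.72e-05 m³/s = 3.43 L/min.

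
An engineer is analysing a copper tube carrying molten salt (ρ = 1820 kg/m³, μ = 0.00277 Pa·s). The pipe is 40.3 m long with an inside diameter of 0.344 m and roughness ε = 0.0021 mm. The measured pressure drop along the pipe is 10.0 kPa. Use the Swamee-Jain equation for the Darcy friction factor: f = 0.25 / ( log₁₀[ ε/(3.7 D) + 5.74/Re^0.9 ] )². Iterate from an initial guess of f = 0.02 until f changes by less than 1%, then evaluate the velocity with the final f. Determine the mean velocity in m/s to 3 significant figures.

Rearranging Darcy-Weisbach: V = √(2·ΔP·D/(f·L·ρ)). With ε/D = 2.1e-06/0.344 = 6.1e-06, iterate starting from f = 0.02:
  f = 0.02 → V = √(2·1e+04·0.344/(0.02·40.3·1820)) = 2.166 m/s; Re = ρVD/μ = 4.895e+05; f → 0.01324
  f = 0.01324 → V = 2.662 m/s; Re = 6.016e+05; f → 0.01278
  f = 0.01278 → V = 2.709 m/s; Re = 6.124e+05; f → 0.01274
Converged (Δf/f < 1%). With the final f = 0.01274: V = √(2·1e+04·0.344/(0.01274·40.3·1820)) = 2.713 m/s.

V ≈ 2.71 m/s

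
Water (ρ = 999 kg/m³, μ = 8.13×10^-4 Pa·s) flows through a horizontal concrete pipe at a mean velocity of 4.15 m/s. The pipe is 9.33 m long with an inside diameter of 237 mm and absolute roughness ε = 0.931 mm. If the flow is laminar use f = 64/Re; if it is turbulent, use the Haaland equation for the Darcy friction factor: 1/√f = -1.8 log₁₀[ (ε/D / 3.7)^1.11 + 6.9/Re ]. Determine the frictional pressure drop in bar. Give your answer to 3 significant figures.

Reynolds number Re = ρVD/μ = 999 · 4.15 · 0.237 / 0.000813 = 1.209e+06.
Re > 4000 → turbulent. Relative roughness ε/D = 0.000931/0.237 = 0.00393. Haaland: 1/√f = -1.8 log₁₀[(0.00393/3.7)^1.11 + 6.9/1.209e+06] = -1.8 log₁₀[0.0005 + 5.71e-06] = 5.933, so f = 0.02841.
Darcy-Weisbach: ΔP = f(L/D)(ρV²/2) = 0.02841·(9.33/0.237)·(999·4.15²/2) = 0.02841·39.37·8603 = 9620 Pa.
ΔP = 9620 Pa = 0.0962 bar.

ΔP ≈ 0.0962 bar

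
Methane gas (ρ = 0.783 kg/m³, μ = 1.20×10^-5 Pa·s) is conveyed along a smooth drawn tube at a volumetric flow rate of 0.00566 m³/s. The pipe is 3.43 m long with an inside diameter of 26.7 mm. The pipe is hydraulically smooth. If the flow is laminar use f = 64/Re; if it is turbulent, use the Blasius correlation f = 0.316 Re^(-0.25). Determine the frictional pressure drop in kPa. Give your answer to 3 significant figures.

ΔP ≈ 0.141 kPa

Cross-sectional area A = πD²/4 = π(0.0267)²/4 = 0.0005599 m²; mean velocity V = Q/A = 0.00566/0.0005599 = 10.11 m/s.
Reynolds number Re = ρVD/μ = 0.783 · 10.11 · 0.0267 / 1.2e-05 = 1.761e+04.
Re > 4000 → turbulent. Smooth-pipe (Blasius): f = 0.316 Re^(-0.25) = 0.316/(1.761e+04)^0.25 = 0.02743.
Darcy-Weisbach: ΔP = f(L/D)(ρV²/2) = 0.02743·(3.43/0.0267)·(0.783·10.11²/2) = 0.02743·128.5·40.01 = 141 Pa.
ΔP = 141 Pa = 0.141 kPa.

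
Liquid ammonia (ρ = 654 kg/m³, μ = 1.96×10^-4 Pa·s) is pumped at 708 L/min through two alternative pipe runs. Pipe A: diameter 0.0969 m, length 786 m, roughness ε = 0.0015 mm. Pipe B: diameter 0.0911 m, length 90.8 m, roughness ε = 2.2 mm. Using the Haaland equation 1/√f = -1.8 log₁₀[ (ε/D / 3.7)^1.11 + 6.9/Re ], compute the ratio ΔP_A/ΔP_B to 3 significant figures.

Pipe A: V = Q/A = 0.0118/0.007375 = 1.6 m/s; Re = 5.174e+05; ε/D = 1.55e-05; Haaland → f = 0.01317; ΔP_A = f(L/D)(ρV²/2) = 8.942e+04 Pa.
Pipe B: V = Q/A = 0.0118/0.006518 = 1.81 m/s; Re = 5.503e+05; ε/D = 0.0241; Haaland → f = 0.05252; ΔP_B = f(L/D)(ρV²/2) = 5.61e+04 Pa.
ΔP_A/ΔP_B = 8.942e+04/5.61e+04 = 1.59.

ΔP_A/ΔP_B ≈ 1.59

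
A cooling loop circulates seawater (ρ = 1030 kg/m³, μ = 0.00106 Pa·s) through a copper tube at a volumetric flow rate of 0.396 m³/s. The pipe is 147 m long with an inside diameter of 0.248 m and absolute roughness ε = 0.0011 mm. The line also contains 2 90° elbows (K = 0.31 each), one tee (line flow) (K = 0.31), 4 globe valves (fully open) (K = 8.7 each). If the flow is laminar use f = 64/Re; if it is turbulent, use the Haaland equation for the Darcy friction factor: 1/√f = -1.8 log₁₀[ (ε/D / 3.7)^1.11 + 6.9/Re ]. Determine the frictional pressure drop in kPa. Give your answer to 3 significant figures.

ΔP ≈ 1450 kPa

Cross-sectional area A = πD²/4 = π(0.248)²/4 = 0.04831 m²; mean velocity V = Q/A = 0.396/0.04831 = 8.198 m/s.
Reynolds number Re = ρVD/μ = 1030 · 8.198 · 0.248 / 0.00106 = 1.976e+06.
Re > 4000 → turbulent. Relative roughness ε/D = 1.1e-06/0.248 = 4.44e-06. Haaland: 1/√f = -1.8 log₁₀[(4.44e-06/3.7)^1.11 + 6.9/1.976e+06] = -1.8 log₁₀[2.68e-07 + 3.49e-06] = 9.765, so f = 0.01049.
Total minor-loss coefficient ΣK = 2·0.31 + 1·0.31 + 4·8.7 = 35.7.
ΔP = [f·L/D + ΣK]·(ρV²/2) = [0.01049·147/0.248 + 35.7]·(1030·8.198²/2) = [6.217 + 35.7]·3.461e+04 = 1.452e+06 Pa.
ΔP = 1.452e+06 Pa = 1450 kPa.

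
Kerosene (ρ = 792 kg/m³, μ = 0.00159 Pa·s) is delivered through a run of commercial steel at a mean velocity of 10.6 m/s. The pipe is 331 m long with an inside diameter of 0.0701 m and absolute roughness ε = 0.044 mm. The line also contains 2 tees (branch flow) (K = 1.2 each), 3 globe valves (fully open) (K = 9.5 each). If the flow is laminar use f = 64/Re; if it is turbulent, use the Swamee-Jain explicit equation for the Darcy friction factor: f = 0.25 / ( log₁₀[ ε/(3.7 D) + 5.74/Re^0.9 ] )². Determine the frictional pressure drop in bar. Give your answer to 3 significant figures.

ΔP ≈ 53.2 bar

Reynolds number Re = ρVD/μ = 792 · 10.6 · 0.0701 / 0.00159 = 3.701e+05.
Re > 4000 → turbulent. Relative roughness ε/D = 4.4e-05/0.0701 = 0.000628. Swamee-Jain: f = 0.25/(log₁₀[0.000628/3.7 + 5.74/3.701e+05^0.9])² = 0.25/(log₁₀[0.00017 + 5.59e-05])² = 0.25/(-3.647)² = 0.0188.
Total minor-loss coefficient ΣK = 2·1.2 + 3·9.5 = 30.9.
ΔP = [f·L/D + ΣK]·(ρV²/2) = [0.0188·331/0.0701 + 30.9]·(792·10.6²/2) = [88.76 + 30.9]·4.449e+04 = 5.324e+06 Pa.
ΔP = 5.324e+06 Pa = 53.2 bar.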